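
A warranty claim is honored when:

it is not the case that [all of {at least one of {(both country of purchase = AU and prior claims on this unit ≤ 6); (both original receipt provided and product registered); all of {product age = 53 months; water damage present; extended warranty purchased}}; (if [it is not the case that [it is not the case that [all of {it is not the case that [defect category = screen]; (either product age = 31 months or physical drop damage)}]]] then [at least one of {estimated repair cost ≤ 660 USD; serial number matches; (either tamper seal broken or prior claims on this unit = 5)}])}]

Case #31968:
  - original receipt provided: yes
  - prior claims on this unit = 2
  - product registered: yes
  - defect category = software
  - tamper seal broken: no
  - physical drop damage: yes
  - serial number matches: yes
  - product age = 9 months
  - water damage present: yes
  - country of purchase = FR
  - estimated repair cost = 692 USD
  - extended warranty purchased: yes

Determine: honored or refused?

Refused

Atomic conditions:
  country of purchase = AU: FR == AU is false
  prior claims on this unit ≤ 6: 2 ≤ 6 is true
  original receipt provided: yes → true
  product registered: yes → true
  product age = 53 months: 9 == 53 is false
  water damage present: yes → true
  extended warranty purchased: yes → true
  defect category = screen: software == screen is false
  product age = 31 months: 9 == 31 is false
  physical drop damage: yes → true
  estimated repair cost ≤ 660 USD: 692 ≤ 660 is false
  serial number matches: yes → true
  tamper seal broken: no → false
  prior claims on this unit = 5: 2 == 5 is false
Combine:
[1.1.1] false AND true = false
[1.1.2] true AND true = true
[1.1.3] false AND true AND true = false
[1.1] false OR true OR false = true
[1.2.1.1.1.1] NOT false = true
[1.2.1.1.1.2] false OR true = true
[1.2.1.1.1] true AND true = true
[1.2.1.1] NOT true = false
[1.2.1] NOT false = true
[1.2.2.3] false OR false = false
[1.2.2] false OR true OR false = true
[1.2] true → true = true
[1] true AND true = true
[root] NOT true = false
Overall: false → refused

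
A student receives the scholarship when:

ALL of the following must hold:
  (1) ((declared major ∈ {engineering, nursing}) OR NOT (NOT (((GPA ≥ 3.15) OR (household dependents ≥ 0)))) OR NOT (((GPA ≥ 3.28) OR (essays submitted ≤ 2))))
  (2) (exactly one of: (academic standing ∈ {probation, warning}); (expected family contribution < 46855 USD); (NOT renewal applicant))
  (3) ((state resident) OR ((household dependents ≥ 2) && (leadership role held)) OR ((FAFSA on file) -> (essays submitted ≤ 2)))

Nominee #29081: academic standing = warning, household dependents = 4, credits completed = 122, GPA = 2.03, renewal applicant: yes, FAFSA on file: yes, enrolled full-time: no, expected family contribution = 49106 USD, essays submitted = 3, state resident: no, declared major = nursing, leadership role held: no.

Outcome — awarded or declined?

Atomic conditions:
  declared major ∈ {engineering, nursing}: nursing is in the set → true
  GPA ≥ 3.15: 2.03 ≥ 3.15 is false
  household dependents ≥ 0: 4 ≥ 0 is true
  GPA ≥ 3.28: 2.03 ≥ 3.28 is false
  essays submitted ≤ 2: 3 ≤ 2 is false
  academic standing ∈ {probation, warning}: warning is in the set → true
  expected family contribution < 46855 USD: 49106 < 46855 is false
  NOT renewal applicant: yes → false
  state resident: no → false
  household dependents ≥ 2: 4 ≥ 2 is true
  leadership role held: no → false
  FAFSA on file: yes → true
Combine:
[1.2.1.1] false OR true = true
[1.2.1] NOT true = false
[1.2] NOT false = true
[1.3.1] false OR false = false
[1.3] NOT false = true
[1] true OR true OR true = true
[2] exactly-one(true, false, false) = true
[3.2] true AND false = false
[3.3] true → false = false
[3] false OR false OR false = false
[root] true AND true AND false = false
Overall: false → declined

Declined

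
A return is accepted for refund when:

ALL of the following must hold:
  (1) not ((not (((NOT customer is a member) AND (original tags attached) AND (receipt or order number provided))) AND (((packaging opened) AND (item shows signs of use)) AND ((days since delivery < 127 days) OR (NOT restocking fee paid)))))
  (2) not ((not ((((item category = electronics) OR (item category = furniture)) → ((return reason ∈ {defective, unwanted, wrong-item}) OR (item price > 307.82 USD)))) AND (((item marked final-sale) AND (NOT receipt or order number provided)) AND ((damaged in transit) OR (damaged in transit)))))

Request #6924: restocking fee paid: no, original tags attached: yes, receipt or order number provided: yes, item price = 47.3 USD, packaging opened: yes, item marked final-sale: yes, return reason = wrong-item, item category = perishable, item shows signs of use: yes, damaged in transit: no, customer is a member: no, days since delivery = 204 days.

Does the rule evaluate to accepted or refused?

Atomic conditions:
  NOT customer is a member: no → true
  original tags attached: yes → true
  receipt or order number provided: yes → true
  packaging opened: yes → true
  item shows signs of use: yes → true
  days since delivery < 127 days: 204 < 127 is false
  NOT restocking fee paid: no → true
  item category = electronics: perishable == electronics is false
  item category = furniture: perishable == furniture is false
  return reason ∈ {defective, unwanted, wrong-item}: wrong-item is in the set → true
  item price > 307.82 USD: 47.3 > 307.82 is false
  item marked final-sale: yes → true
  NOT receipt or order number provided: yes → false
  damaged in transit: no → false
Combine:
[1.1.1.1] true AND true AND true = true
[1.1.1] NOT true = false
[1.1.2.1] true AND true = true
[1.1.2.2] false OR true = true
[1.1.2] true AND true = true
[1.1] false AND true = false
[1] NOT false = true
[2.1.1.1.1] false OR false = false
[2.1.1.1.2] true OR false = true
[2.1.1.1] false → true (antecedent false ⇒ implication holds) = true
[2.1.1] NOT true = false
[2.1.2.1] true AND false = false
[2.1.2.2] false OR false = false
[2.1.2] false AND false = false
[2.1] false AND false = false
[2] NOT false = true
[root] true AND true = true
Overall: true → accepted

Accepted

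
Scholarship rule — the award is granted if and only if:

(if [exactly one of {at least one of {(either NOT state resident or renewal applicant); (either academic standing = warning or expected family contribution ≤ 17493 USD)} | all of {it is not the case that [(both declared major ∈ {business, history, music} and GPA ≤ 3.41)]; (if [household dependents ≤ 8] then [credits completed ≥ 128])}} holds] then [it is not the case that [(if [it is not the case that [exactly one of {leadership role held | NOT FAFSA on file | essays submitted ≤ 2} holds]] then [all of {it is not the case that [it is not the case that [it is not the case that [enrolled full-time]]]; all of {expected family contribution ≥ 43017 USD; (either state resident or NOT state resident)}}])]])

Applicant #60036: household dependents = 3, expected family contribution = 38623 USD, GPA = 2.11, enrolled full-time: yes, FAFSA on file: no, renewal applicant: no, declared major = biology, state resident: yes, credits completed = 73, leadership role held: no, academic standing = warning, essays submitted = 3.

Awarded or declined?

Atomic conditions:
  NOT state resident: yes → false
  renewal applicant: no → false
  academic standing = warning: warning == warning is true
  expected family contribution ≤ 17493 USD: 38623 ≤ 17493 is false
  declared major ∈ {business, history, music}: biology is not in the set → false
  GPA ≤ 3.41: 2.11 ≤ 3.41 is true
  household dependents ≤ 8: 3 ≤ 8 is true
  credits completed ≥ 128: 73 ≥ 128 is false
  leadership role held: no → false
  NOT FAFSA on file: no → true
  essays submitted ≤ 2: 3 ≤ 2 is false
  enrolled full-time: yes → true
  expected family contribution ≥ 43017 USD: 38623 ≥ 43017 is false
  state resident: yes → true
Combine:
[1.1.1] false OR false = false
[1.1.2] true OR false = true
[1.1] false OR true = true
[1.2.1.1] false AND true = false
[1.2.1] NOT false = true
[1.2.2] true → false = false
[1.2] true AND false = false
[1] exactly-one(true, false) = true
[2.1.1.1] exactly-one(false, true, false) = true
[2.1.1] NOT true = false
[2.1.2.1.1.1] NOT true = false
[2.1.2.1.1] NOT false = true
[2.1.2.1] NOT true = false
[2.1.2.2.2] true OR false = true
[2.1.2.2] false AND true = false
[2.1.2] false AND false = false
[2.1] false → false (antecedent false ⇒ implication holds) = true
[2] NOT true = false
[root] true → false = false
Overall: false → declined

Declined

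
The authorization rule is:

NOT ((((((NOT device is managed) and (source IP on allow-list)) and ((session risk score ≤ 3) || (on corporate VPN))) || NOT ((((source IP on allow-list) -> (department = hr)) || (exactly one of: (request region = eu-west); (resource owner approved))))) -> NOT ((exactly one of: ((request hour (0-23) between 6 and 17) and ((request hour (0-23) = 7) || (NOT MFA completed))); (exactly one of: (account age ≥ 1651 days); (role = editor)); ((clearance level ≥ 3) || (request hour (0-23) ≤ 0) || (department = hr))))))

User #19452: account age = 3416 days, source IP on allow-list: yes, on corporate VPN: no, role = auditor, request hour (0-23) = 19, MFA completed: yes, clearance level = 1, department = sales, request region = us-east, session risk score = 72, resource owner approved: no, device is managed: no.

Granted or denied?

Atomic conditions:
  NOT device is managed: no → true
  source IP on allow-list: yes → true
  session risk score ≤ 3: 72 ≤ 3 is false
  on corporate VPN: no → false
  department = hr: sales == hr is false
  request region = eu-west: us-east == eu-west is false
  resource owner approved: no → false
  request hour (0-23) between 6 and 17: 19 in [6, 17] is false
  request hour (0-23) = 7: 19 == 7 is false
  NOT MFA completed: yes → false
  account age ≥ 1651 days: 3416 ≥ 1651 is true
  role = editor: auditor == editor is false
  clearance level ≥ 3: 1 ≥ 3 is false
  request hour (0-23) ≤ 0: 19 ≤ 0 is false
Combine:
[1.1.1.1] true AND true = true
[1.1.1.2] false OR false = false
[1.1.1] true AND false = false
[1.1.2.1.1] true → false = false
[1.1.2.1.2] exactly-one(false, false) = false
[1.1.2.1] false OR false = false
[1.1.2] NOT false = true
[1.1] false OR true = true
[1.2.1.1.2] false OR false = false
[1.2.1.1] false AND false = false
[1.2.1.2] exactly-one(true, false) = true
[1.2.1.3] false OR false OR false = false
[1.2.1] exactly-one(false, true, false) = true
[1.2] NOT true = false
[1] true → false = false
[root] NOT false = true
Overall: true → granted

Granted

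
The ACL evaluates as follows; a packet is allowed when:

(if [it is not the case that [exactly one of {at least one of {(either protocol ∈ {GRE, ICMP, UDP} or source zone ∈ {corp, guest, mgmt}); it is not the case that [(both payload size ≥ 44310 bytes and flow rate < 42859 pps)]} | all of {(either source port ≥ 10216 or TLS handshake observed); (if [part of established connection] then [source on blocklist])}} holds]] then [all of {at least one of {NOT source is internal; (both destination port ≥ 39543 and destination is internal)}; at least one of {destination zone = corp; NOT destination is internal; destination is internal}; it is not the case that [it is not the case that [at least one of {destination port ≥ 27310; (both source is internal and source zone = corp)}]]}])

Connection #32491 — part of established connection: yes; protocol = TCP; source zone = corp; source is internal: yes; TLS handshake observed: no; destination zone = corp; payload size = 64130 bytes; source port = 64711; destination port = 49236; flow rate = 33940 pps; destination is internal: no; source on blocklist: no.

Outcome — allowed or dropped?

Allowed

Atomic conditions:
  protocol ∈ {GRE, ICMP, UDP}: TCP is not in the set → false
  source zone ∈ {corp, guest, mgmt}: corp is in the set → true
  payload size ≥ 44310 bytes: 64130 ≥ 44310 is true
  flow rate < 42859 pps: 33940 < 42859 is true
  source port ≥ 10216: 64711 ≥ 10216 is true
  TLS handshake observed: no → false
  part of established connection: yes → true
  source on blocklist: no → false
  NOT source is internal: yes → false
  destination port ≥ 39543: 49236 ≥ 39543 is true
  destination is internal: no → false
  destination zone = corp: corp == corp is true
  NOT destination is internal: no → true
  destination port ≥ 27310: 49236 ≥ 27310 is true
  source is internal: yes → true
  source zone = corp: corp == corp is true
Combine:
[1.1.1.1] false OR true = true
[1.1.1.2.1] true AND true = true
[1.1.1.2] NOT true = false
[1.1.1] true OR false = true
[1.1.2.1] true OR false = true
[1.1.2.2] true → false = false
[1.1.2] true AND false = false
[1.1] exactly-one(true, false) = true
[1] NOT true = false
[2.1.2] true AND false = false
[2.1] false OR false = false
[2.2] true OR true OR false = true
[2.3.1.1.2] true AND true = true
[2.3.1.1] true OR true = true
[2.3.1] NOT true = false
[2.3] NOT false = true
[2] false AND true AND true = false
[root] false → false (antecedent false ⇒ implication holds) = true
Overall: true → allowed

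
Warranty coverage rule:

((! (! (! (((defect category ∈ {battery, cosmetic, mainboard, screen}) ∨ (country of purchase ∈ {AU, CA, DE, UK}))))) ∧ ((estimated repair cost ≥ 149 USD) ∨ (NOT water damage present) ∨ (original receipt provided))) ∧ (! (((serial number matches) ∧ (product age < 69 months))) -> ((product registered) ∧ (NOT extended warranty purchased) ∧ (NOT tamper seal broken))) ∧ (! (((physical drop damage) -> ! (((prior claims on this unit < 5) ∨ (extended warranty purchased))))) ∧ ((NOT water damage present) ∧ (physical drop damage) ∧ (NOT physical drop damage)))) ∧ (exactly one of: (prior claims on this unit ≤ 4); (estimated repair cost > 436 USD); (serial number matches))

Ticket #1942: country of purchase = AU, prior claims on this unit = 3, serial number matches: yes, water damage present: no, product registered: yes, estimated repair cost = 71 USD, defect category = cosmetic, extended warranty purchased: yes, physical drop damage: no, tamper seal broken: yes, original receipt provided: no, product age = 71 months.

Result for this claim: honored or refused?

Refused

Atomic conditions:
  defect category ∈ {battery, cosmetic, mainboard, screen}: cosmetic is in the set → true
  country of purchase ∈ {AU, CA, DE, UK}: AU is in the set → true
  estimated repair cost ≥ 149 USD: 71 ≥ 149 is false
  NOT water damage present: no → true
  original receipt provided: no → false
  serial number matches: yes → true
  product age < 69 months: 71 < 69 is false
  product registered: yes → true
  NOT extended warranty purchased: yes → false
  NOT tamper seal broken: yes → false
  physical drop damage: no → false
  prior claims on this unit < 5: 3 < 5 is true
  extended warranty purchased: yes → true
  NOT physical drop damage: no → true
  prior claims on this unit ≤ 4: 3 ≤ 4 is true
  estimated repair cost > 436 USD: 71 > 436 is false
Combine:
[1.1.1.1.1.1] true OR true = true
[1.1.1.1.1] NOT true = false
[1.1.1.1] NOT false = true
[1.1.1] NOT true = false
[1.1.2] false OR true OR false = true
[1.1] false AND true = false
[1.2.1.1] true AND false = false
[1.2.1] NOT false = true
[1.2.2] true AND false AND false = false
[1.2] true → false = false
[1.3.1.1.2.1] true OR true = true
[1.3.1.1.2] NOT true = false
[1.3.1.1] false → false (antecedent false ⇒ implication holds) = true
[1.3.1] NOT true = false
[1.3.2] true AND false AND true = false
[1.3] false AND false = false
[1] false AND false AND false = false
[2] exactly-one(true, false, true) = false
[root] false AND false = false
Overall: false → refused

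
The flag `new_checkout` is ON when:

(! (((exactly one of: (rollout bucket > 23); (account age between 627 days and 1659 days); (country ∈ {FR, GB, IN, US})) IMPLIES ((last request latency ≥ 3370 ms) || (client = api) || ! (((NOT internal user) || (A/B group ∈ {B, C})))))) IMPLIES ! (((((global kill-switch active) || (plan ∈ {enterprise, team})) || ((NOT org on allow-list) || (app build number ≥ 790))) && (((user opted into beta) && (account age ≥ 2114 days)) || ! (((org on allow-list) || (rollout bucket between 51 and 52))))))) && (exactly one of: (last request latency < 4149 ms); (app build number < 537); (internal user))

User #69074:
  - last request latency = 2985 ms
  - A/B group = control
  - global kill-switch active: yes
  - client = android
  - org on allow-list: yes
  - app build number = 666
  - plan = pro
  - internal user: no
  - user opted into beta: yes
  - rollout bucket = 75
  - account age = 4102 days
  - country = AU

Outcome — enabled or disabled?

Atomic conditions:
  rollout bucket > 23: 75 > 23 is true
  account age between 627 days and 1659 days: 4102 in [627, 1659] is false
  country ∈ {FR, GB, IN, US}: AU is not in the set → false
  last request latency ≥ 3370 ms: 2985 ≥ 3370 is false
  client = api: android == api is false
  NOT internal user: no → true
  A/B group ∈ {B, C}: control is not in the set → false
  global kill-switch active: yes → true
  plan ∈ {enterprise, team}: pro is not in the set → false
  NOT org on allow-list: yes → false
  app build number ≥ 790: 666 ≥ 790 is false
  user opted into beta: yes → true
  account age ≥ 2114 days: 4102 ≥ 2114 is true
  org on allow-list: yes → true
  rollout bucket between 51 and 52: 75 in [51, 52] is false
  last request latency < 4149 ms: 2985 < 4149 is true
  app build number < 537: 666 < 537 is false
  internal user: no → false
Combine:
[1.1.1.1] exactly-one(true, false, false) = true
[1.1.1.2.3.1] true OR false = true
[1.1.1.2.3] NOT true = false
[1.1.1.2] false OR false OR false = false
[1.1.1] true → false = false
[1.1] NOT false = true
[1.2.1.1.1] true OR false = true
[1.2.1.1.2] false OR false = false
[1.2.1.1] true OR false = true
[1.2.1.2.1] true AND true = true
[1.2.1.2.2.1] true OR false = true
[1.2.1.2.2] NOT true = false
[1.2.1.2] true OR false = true
[1.2.1] true AND true = true
[1.2] NOT true = false
[1] true → false = false
[2] exactly-one(true, false, false) = true
[root] false AND true = false
Overall: false → disabled

Disabled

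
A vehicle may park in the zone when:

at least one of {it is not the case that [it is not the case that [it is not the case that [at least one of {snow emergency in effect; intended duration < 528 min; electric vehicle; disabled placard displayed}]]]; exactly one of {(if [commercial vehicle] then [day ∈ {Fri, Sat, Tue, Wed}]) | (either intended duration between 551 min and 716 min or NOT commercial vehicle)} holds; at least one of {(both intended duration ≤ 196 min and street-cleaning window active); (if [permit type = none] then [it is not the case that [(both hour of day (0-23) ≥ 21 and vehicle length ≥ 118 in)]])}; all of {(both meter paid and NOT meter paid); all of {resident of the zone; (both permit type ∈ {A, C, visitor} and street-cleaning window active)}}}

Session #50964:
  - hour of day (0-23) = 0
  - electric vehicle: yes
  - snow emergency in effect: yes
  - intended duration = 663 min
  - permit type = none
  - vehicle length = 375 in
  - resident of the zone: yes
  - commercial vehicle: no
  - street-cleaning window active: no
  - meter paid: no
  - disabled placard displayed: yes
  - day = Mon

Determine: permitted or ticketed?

Atomic conditions:
  snow emergency in effect: yes → true
  intended duration < 528 min: 663 < 528 is false
  electric vehicle: yes → true
  disabled placard displayed: yes → true
  commercial vehicle: no → false
  day ∈ {Fri, Sat, Tue, Wed}: Mon is not in the set → false
  intended duration between 551 min and 716 min: 663 in [551, 716] is true
  NOT commercial vehicle: no → true
  intended duration ≤ 196 min: 663 ≤ 196 is false
  street-cleaning window active: no → false
  permit type = none: none == none is true
  hour of day (0-23) ≥ 21: 0 ≥ 21 is false
  vehicle length ≥ 118 in: 375 ≥ 118 is true
  meter paid: no → false
  NOT meter paid: no → true
  resident of the zone: yes → true
  permit type ∈ {A, C, visitor}: none is not in the set → false
Combine:
[1.1.1.1] true OR false OR true OR true = true
[1.1.1] NOT true = false
[1.1] NOT false = true
[1] NOT true = false
[2.1] false → false (antecedent false ⇒ implication holds) = true
[2.2] true OR true = true
[2] exactly-one(true, true) = false
[3.1] false AND false = false
[3.2.2.1] false AND true = false
[3.2.2] NOT false = true
[3.2] true → true = true
[3] false OR true = true
[4.1] false AND true = false
[4.2.2] false AND false = false
[4.2] true AND false = false
[4] false AND false = false
[root] false OR false OR true OR false = true
Overall: true → permitted

Permitted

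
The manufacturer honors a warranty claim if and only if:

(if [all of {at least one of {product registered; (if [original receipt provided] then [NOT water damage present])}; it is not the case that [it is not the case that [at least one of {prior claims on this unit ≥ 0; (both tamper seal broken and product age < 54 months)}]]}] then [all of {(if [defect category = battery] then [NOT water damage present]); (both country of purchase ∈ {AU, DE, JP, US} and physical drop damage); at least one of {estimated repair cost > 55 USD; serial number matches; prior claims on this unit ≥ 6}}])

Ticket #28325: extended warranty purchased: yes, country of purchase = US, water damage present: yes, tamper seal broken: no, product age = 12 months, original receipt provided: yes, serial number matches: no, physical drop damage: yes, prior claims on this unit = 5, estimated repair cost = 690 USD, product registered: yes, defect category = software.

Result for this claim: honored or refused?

Atomic conditions:
  product registered: yes → true
  original receipt provided: yes → true
  NOT water damage present: yes → false
  prior claims on this unit ≥ 0: 5 ≥ 0 is true
  tamper seal broken: no → false
  product age < 54 months: 12 < 54 is true
  defect category = battery: software == battery is false
  country of purchase ∈ {AU, DE, JP, US}: US is in the set → true
  physical drop damage: yes → true
  estimated repair cost > 55 USD: 690 > 55 is true
  serial number matches: no → false
  prior claims on this unit ≥ 6: 5 ≥ 6 is false
Combine:
[1.1.2] true → false = false
[1.1] true OR false = true
[1.2.1.1.2] false AND true = false
[1.2.1.1] true OR false = true
[1.2.1] NOT true = false
[1.2] NOT false = true
[1] true AND true = true
[2.1] false → false (antecedent false ⇒ implication holds) = true
[2.2] true AND true = true
[2.3] true OR false OR false = true
[2] true AND true AND true = true
[root] true → true = true
Overall: true → honored

Honored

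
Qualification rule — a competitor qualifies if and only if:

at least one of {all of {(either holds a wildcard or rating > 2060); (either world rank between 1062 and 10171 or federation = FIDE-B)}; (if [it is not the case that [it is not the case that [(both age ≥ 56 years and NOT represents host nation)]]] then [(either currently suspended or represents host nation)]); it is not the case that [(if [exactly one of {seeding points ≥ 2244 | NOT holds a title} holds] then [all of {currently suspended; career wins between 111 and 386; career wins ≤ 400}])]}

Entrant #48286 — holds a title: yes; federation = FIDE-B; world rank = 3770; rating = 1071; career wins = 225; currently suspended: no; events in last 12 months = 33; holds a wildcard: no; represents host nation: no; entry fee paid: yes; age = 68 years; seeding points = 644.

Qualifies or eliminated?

Atomic conditions:
  holds a wildcard: no → false
  rating > 2060: 1071 > 2060 is false
  world rank between 1062 and 10171: 3770 in [1062, 10171] is true
  federation = FIDE-B: FIDE-B == FIDE-B is true
  age ≥ 56 years: 68 ≥ 56 is true
  NOT represents host nation: no → true
  currently suspended: no → false
  represents host nation: no → false
  seeding points ≥ 2244: 644 ≥ 2244 is false
  NOT holds a title: yes → false
  career wins between 111 and 386: 225 in [111, 386] is true
  career wins ≤ 400: 225 ≤ 400 is true
Combine:
[1.1] false OR false = false
[1.2] true OR true = true
[1] false AND true = false
[2.1.1.1] true AND true = true
[2.1.1] NOT true = false
[2.1] NOT false = true
[2.2] false OR false = false
[2] true → false = false
[3.1.1] exactly-one(false, false) = false
[3.1.2] false AND true AND true = false
[3.1] false → false (antecedent false ⇒ implication holds) = true
[3] NOT true = false
[root] false OR false OR false = false
Overall: false → eliminated

Eliminated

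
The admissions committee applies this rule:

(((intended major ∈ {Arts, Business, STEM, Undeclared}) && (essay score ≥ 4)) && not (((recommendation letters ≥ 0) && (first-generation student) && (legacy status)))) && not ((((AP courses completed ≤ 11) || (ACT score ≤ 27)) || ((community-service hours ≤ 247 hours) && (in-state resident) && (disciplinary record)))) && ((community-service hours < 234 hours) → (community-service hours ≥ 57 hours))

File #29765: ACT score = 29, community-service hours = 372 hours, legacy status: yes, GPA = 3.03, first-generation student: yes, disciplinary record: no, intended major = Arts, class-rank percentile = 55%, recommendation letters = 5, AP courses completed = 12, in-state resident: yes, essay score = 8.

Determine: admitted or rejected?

Rejected

Atomic conditions:
  intended major ∈ {Arts, Business, STEM, Undeclared}: Arts is in the set → true
  essay score ≥ 4: 8 ≥ 4 is true
  recommendation letters ≥ 0: 5 ≥ 0 is true
  first-generation student: yes → true
  legacy status: yes → true
  AP courses completed ≤ 11: 12 ≤ 11 is false
  ACT score ≤ 27: 29 ≤ 27 is false
  community-service hours ≤ 247 hours: 372 ≤ 247 is false
  in-state resident: yes → true
  disciplinary record: no → false
  community-service hours < 234 hours: 372 < 234 is false
  community-service hours ≥ 57 hours: 372 ≥ 57 is true
Combine:
[1.1] true AND true = true
[1.2.1] true AND true AND true = true
[1.2] NOT true = false
[1] true AND false = false
[2.1.1] false OR false = false
[2.1.2] false AND true AND false = false
[2.1] false OR false = false
[2] NOT false = true
[3] false → true (antecedent false ⇒ implication holds) = true
[root] false AND true AND true = false
Overall: false → rejected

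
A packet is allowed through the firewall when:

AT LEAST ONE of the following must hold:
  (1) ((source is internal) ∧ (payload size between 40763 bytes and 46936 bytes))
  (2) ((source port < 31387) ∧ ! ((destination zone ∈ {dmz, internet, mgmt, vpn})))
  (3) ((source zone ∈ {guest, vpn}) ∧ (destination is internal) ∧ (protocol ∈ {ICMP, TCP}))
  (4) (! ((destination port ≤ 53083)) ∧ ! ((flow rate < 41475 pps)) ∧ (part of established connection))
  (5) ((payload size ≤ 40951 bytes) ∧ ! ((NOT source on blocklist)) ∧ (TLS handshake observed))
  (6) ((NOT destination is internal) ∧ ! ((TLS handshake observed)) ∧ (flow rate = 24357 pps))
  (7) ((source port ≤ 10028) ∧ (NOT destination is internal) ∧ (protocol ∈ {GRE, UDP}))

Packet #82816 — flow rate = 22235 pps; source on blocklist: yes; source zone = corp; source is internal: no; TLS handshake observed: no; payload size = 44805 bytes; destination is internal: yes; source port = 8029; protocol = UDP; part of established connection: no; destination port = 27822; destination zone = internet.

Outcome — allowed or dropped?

Atomic conditions:
  source is internal: no → false
  payload size between 40763 bytes and 46936 bytes: 44805 in [40763, 46936] is true
  source port < 31387: 8029 < 31387 is true
  destination zone ∈ {dmz, internet, mgmt, vpn}: internet is in the set → true
  source zone ∈ {guest, vpn}: corp is not in the set → false
  destination is internal: yes → true
  protocol ∈ {ICMP, TCP}: UDP is not in the set → false
  destination port ≤ 53083: 27822 ≤ 53083 is true
  flow rate < 41475 pps: 22235 < 41475 is true
  part of established connection: no → false
  payload size ≤ 40951 bytes: 44805 ≤ 40951 is false
  NOT source on blocklist: yes → false
  TLS handshake observed: no → false
  NOT destination is internal: yes → false
  flow rate = 24357 pps: 22235 == 24357 is false
  source port ≤ 10028: 8029 ≤ 10028 is true
  protocol ∈ {GRE, UDP}: UDP is in the set → true
Combine:
[1] false AND true = false
[2.2] NOT true = false
[2] true AND false = false
[3] false AND true AND false = false
[4.1] NOT true = false
[4.2] NOT true = false
[4] false AND false AND false = false
[5.2] NOT false = true
[5] false AND true AND false = false
[6.2] NOT false = true
[6] false AND true AND false = false
[7] true AND false AND true = false
[root] false OR false OR false OR false OR false OR false OR false = false
Overall: false → dropped

Dropped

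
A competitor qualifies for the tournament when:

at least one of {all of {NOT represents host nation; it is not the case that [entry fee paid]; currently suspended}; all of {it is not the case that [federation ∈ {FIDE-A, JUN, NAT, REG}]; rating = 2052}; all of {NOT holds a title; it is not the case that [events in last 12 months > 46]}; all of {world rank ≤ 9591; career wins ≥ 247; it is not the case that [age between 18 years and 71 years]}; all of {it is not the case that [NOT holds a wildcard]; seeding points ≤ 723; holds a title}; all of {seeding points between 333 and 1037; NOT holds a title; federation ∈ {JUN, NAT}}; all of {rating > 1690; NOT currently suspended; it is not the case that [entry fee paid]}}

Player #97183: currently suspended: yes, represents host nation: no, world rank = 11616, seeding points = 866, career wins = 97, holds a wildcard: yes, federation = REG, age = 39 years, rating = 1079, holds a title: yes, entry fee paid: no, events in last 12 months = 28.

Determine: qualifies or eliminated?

Qualifies

Atomic conditions:
  NOT represents host nation: no → true
  entry fee paid: no → false
  currently suspended: yes → true
  federation ∈ {FIDE-A, JUN, NAT, REG}: REG is in the set → true
  rating = 2052: 1079 == 2052 is false
  NOT holds a title: yes → false
  events in last 12 months > 46: 28 > 46 is false
  world rank ≤ 9591: 11616 ≤ 9591 is false
  career wins ≥ 247: 97 ≥ 247 is false
  age between 18 years and 71 years: 39 in [18, 71] is true
  NOT holds a wildcard: yes → false
  seeding points ≤ 723: 866 ≤ 723 is false
  holds a title: yes → true
  seeding points between 333 and 1037: 866 in [333, 1037] is true
  federation ∈ {JUN, NAT}: REG is not in the set → false
  rating > 1690: 1079 > 1690 is false
  NOT currently suspended: yes → false
Combine:
[1.2] NOT false = true
[1] true AND true AND true = true
[2.1] NOT true = false
[2] false AND false = false
[3.2] NOT false = true
[3] false AND true = false
[4.3] NOT true = false
[4] false AND false AND false = false
[5.1] NOT false = true
[5] true AND false AND true = false
[6] true AND false AND false = false
[7.3] NOT false = true
[7] false AND false AND true = false
[root] true OR false OR false OR false OR false OR false OR false = true
Overall: true → qualifies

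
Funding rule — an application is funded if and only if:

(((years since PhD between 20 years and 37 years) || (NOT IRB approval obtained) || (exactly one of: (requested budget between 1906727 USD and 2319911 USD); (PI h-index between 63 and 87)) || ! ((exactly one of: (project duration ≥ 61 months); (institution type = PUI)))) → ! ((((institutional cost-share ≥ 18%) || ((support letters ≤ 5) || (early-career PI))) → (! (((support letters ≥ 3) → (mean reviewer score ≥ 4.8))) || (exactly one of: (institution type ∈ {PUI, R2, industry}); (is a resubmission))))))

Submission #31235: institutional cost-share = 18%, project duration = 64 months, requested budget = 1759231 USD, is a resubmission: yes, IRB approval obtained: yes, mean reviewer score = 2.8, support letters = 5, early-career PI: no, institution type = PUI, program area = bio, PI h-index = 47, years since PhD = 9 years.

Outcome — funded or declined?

Declined

Atomic conditions:
  years since PhD between 20 years and 37 years: 9 in [20, 37] is false
  NOT IRB approval obtained: yes → false
  requested budget between 1906727 USD and 2319911 USD: 1759231 in [1906727, 2319911] is false
  PI h-index between 63 and 87: 47 in [63, 87] is false
  project duration ≥ 61 months: 64 ≥ 61 is true
  institution type = PUI: PUI == PUI is true
  institutional cost-share ≥ 18%: 18 ≥ 18 is true
  support letters ≤ 5: 5 ≤ 5 is true
  early-career PI: no → false
  support letters ≥ 3: 5 ≥ 3 is true
  mean reviewer score ≥ 4.8: 2.8 ≥ 4.8 is false
  institution type ∈ {PUI, R2, industry}: PUI is in the set → true
  is a resubmission: yes → true
Combine:
[1.3] exactly-one(false, false) = false
[1.4.1] exactly-one(true, true) = false
[1.4] NOT false = true
[1] false OR false OR false OR true = true
[2.1.1.2] true OR false = true
[2.1.1] true OR true = true
[2.1.2.1.1] true → false = false
[2.1.2.1] NOT false = true
[2.1.2.2] exactly-one(true, true) = false
[2.1.2] true OR false = true
[2.1] true → true = true
[2] NOT true = false
[root] true → false = false
Overall: false → declined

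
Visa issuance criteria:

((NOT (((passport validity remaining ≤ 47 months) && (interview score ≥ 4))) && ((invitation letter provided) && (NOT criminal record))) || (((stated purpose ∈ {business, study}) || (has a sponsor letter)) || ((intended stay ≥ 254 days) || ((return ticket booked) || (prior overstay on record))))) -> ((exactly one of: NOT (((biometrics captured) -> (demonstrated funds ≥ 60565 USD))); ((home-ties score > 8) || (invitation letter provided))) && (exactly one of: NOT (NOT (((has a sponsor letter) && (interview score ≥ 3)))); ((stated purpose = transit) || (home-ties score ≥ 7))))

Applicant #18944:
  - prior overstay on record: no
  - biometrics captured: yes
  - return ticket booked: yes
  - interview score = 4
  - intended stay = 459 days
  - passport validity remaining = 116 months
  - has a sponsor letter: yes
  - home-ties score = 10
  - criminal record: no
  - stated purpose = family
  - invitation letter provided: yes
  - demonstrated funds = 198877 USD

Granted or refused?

Refused

Atomic conditions:
  passport validity remaining ≤ 47 months: 116 ≤ 47 is false
  interview score ≥ 4: 4 ≥ 4 is true
  invitation letter provided: yes → true
  NOT criminal record: no → true
  stated purpose ∈ {business, study}: family is not in the set → false
  has a sponsor letter: yes → true
  intended stay ≥ 254 days: 459 ≥ 254 is true
  return ticket booked: yes → true
  prior overstay on record: no → false
  biometrics captured: yes → true
  demonstrated funds ≥ 60565 USD: 198877 ≥ 60565 is true
  home-ties score > 8: 10 > 8 is true
  interview score ≥ 3: 4 ≥ 3 is true
  stated purpose = transit: family == transit is false
  home-ties score ≥ 7: 10 ≥ 7 is true
Combine:
[1.1.1.1] false AND true = false
[1.1.1] NOT false = true
[1.1.2] true AND true = true
[1.1] true AND true = true
[1.2.1] false OR true = true
[1.2.2.2] true OR false = true
[1.2.2] true OR true = true
[1.2] true OR true = true
[1] true OR true = true
[2.1.1.1] true → true = true
[2.1.1] NOT true = false
[2.1.2] true OR true = true
[2.1] exactly-one(false, true) = true
[2.2.1.1.1] true AND true = true
[2.2.1.1] NOT true = false
[2.2.1] NOT false = true
[2.2.2] false OR true = true
[2.2] exactly-one(true, true) = false
[2] true AND false = false
[root] true → false = false
Overall: false → refused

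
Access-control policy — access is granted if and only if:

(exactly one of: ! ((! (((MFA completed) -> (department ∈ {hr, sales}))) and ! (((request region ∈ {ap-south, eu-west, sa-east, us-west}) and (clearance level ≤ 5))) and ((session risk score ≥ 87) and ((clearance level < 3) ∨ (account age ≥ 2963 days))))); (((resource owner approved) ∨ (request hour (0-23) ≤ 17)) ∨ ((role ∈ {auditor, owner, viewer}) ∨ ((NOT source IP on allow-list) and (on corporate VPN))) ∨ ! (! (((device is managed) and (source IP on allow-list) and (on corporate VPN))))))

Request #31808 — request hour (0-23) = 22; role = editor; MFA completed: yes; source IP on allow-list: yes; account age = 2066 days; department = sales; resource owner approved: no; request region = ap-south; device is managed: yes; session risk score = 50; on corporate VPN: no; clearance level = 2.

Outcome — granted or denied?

Atomic conditions:
  MFA completed: yes → true
  department ∈ {hr, sales}: sales is in the set → true
  request region ∈ {ap-south, eu-west, sa-east, us-west}: ap-south is in the set → true
  clearance level ≤ 5: 2 ≤ 5 is true
  session risk score ≥ 87: 50 ≥ 87 is false
  clearance level < 3: 2 < 3 is true
  account age ≥ 2963 days: 2066 ≥ 2963 is false
  resource owner approved: no → false
  request hour (0-23) ≤ 17: 22 ≤ 17 is false
  role ∈ {auditor, owner, viewer}: editor is not in the set → false
  NOT source IP on allow-list: yes → false
  on corporate VPN: no → false
  device is managed: yes → true
  source IP on allow-list: yes → true
Combine:
[1.1.1.1] true → true = true
[1.1.1] NOT true = false
[1.1.2.1] true AND true = true
[1.1.2] NOT true = false
[1.1.3.2] true OR false = true
[1.1.3] false AND true = false
[1.1] false AND false AND false = false
[1] NOT false = true
[2.1] false OR false = false
[2.2.2] false AND false = false
[2.2] false OR false = false
[2.3.1.1] true AND true AND false = false
[2.3.1] NOT false = true
[2.3] NOT true = false
[2] false OR false OR false = false
[root] exactly-one(true, false) = true
Overall: true → granted

Granted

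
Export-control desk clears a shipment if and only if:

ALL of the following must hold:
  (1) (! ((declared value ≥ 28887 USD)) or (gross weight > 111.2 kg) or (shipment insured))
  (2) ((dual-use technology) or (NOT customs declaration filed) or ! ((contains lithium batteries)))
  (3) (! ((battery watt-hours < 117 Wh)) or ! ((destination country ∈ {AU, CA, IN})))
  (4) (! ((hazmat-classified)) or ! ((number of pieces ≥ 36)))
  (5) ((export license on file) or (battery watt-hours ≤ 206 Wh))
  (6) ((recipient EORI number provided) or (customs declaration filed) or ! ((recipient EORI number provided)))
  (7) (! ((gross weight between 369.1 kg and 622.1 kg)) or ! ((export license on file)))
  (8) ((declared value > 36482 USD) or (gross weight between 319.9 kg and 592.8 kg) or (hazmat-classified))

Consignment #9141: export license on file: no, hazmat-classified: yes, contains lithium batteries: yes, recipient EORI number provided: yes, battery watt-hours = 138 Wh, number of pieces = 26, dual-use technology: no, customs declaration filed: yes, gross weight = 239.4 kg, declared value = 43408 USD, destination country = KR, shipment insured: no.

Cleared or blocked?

Blocked

Atomic conditions:
  declared value ≥ 28887 USD: 43408 ≥ 28887 is true
  gross weight > 111.2 kg: 239.4 > 111.2 is true
  shipment insured: no → false
  dual-use technology: no → false
  NOT customs declaration filed: yes → false
  contains lithium batteries: yes → true
  battery watt-hours < 117 Wh: 138 < 117 is false
  destination country ∈ {AU, CA, IN}: KR is not in the set → false
  hazmat-classified: yes → true
  number of pieces ≥ 36: 26 ≥ 36 is false
  export license on file: no → false
  battery watt-hours ≤ 206 Wh: 138 ≤ 206 is true
  recipient EORI number provided: yes → true
  customs declaration filed: yes → true
  gross weight between 369.1 kg and 622.1 kg: 239.4 in [369.1, 622.1] is false
  declared value > 36482 USD: 43408 > 36482 is true
  gross weight between 319.9 kg and 592.8 kg: 239.4 in [319.9, 592.8] is false
Combine:
[1.1] NOT true = false
[1] false OR true OR false = true
[2.3] NOT true = false
[2] false OR false OR false = false
[3.1] NOT false = true
[3.2] NOT false = true
[3] true OR true = true
[4.1] NOT true = false
[4.2] NOT false = true
[4] false OR true = true
[5] false OR true = true
[6.3] NOT true = false
[6] true OR true OR false = true
[7.1] NOT false = true
[7.2] NOT false = true
[7] true OR true = true
[8] true OR false OR true = true
[root] true AND false AND true AND true AND true AND true AND true AND true = false
Overall: false → blocked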